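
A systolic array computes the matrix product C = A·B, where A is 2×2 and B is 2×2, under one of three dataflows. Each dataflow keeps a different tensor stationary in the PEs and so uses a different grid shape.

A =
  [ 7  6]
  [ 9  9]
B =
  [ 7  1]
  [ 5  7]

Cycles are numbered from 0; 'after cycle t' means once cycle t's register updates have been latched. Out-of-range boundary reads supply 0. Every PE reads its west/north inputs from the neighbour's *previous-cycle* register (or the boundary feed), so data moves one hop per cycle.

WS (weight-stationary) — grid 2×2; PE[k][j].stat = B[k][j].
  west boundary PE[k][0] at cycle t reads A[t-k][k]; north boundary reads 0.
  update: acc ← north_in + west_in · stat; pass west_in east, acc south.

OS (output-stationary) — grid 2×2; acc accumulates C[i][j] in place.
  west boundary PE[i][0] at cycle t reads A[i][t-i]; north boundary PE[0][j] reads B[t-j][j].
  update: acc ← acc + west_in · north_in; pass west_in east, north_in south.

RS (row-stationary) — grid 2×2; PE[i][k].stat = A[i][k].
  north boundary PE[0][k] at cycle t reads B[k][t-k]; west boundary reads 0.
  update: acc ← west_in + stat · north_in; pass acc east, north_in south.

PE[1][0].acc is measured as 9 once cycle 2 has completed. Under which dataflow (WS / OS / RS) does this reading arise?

WS [2×2] PE[1][0] across cycles:
  t=0 PE[1][0]: acc=0 h=0 v=0
  t=1 PE[1][0]: acc=79 h=6 v=79
  t=2 PE[1][0]: acc=108 h=9 v=108
OS [2×2] PE[1][0] across cycles:
  t=0 PE[1][0]: acc=0 h=0 v=0
  t=1 PE[1][0]: acc=63 h=9 v=7
  t=2 PE[1][0]: acc=108 h=9 v=5
RS [2×2] PE[1][0] across cycles:
  t=0 PE[1][0]: acc=0 h=0 v=0
  t=1 PE[1][0]: acc=63 h=63 v=7
  t=2 PE[1][0]: acc=9 h=9 v=1

dataflow = RS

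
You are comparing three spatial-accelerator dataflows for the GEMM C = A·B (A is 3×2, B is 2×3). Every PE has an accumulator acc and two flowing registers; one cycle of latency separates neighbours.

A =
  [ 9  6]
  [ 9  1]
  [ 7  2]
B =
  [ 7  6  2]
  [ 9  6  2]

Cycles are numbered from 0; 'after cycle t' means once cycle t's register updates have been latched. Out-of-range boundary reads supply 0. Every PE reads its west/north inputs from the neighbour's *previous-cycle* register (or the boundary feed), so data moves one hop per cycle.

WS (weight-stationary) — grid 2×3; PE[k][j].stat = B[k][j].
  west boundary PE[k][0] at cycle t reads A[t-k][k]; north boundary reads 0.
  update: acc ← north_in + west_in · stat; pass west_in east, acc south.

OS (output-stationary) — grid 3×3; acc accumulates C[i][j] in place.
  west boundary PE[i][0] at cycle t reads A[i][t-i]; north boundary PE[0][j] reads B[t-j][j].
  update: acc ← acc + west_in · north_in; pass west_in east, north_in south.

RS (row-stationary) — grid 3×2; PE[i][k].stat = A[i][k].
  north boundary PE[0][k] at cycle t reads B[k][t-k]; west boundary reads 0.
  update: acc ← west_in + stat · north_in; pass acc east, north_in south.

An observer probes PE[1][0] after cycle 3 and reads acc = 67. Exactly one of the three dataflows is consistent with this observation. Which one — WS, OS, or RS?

WS [2×3] PE[1][0] across cycles:
  @0  [1,0]  acc 0  |  →0  ↓0
  @1  [1,0]  acc 117  |  →6  ↓117
  @2  [1,0]  acc 72  |  →1  ↓72
  @3  [1,0]  acc 67  |  →2  ↓67
OS [3×3] PE[1][0] across cycles:
  @0  [1,0]  acc 0  |  →0  ↓0
  @1  [1,0]  acc 63  |  →9  ↓7
  @2  [1,0]  acc 72  |  →1  ↓9
  @3  [1,0]  acc 72  |  →0  ↓0
RS [3×2] PE[1][0] across cycles:
  @0  [1,0]  acc 0  |  →0  ↓0
  @1  [1,0]  acc 63  |  →63  ↓7
  @2  [1,0]  acc 54  |  →54  ↓6
  @3  [1,0]  acc 18  |  →18  ↓2

dataflow = WS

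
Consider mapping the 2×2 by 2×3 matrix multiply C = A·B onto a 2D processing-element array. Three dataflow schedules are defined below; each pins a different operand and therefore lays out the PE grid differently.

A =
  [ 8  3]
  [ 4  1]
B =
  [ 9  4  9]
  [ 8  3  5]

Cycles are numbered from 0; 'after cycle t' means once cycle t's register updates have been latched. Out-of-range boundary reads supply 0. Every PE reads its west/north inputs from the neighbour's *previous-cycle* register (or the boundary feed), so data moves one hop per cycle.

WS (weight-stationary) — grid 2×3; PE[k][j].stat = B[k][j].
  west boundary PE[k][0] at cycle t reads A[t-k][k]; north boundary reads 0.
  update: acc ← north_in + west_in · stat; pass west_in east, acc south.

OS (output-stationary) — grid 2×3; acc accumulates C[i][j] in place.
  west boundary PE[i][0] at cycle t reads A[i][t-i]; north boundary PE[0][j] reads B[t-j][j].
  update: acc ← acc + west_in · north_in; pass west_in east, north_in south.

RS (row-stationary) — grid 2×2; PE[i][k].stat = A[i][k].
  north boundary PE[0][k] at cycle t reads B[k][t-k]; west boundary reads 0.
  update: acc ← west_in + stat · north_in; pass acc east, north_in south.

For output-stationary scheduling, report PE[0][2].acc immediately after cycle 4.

OS (2×3). Following PE[0][2] plus its west/north inputs:
  t=0 PE[0][1]: acc=0 h=0 v=0
  t=0 PE[0][2]: acc=0 h=0 v=0
  t=1 PE[0][1]: acc=32 h=8 v=4
  t=1 PE[0][2]: acc=0 h=0 v=0
  t=2 PE[0][1]: acc=41 h=3 v=3
  t=2 PE[0][2]: acc=72 h=8 v=9
  t=3 PE[0][1]: acc=41 h=0 v=0
  t=3 PE[0][2]: acc=87 h=3 v=5
  t=4 PE[0][1]: acc=41 h=0 v=0
  t=4 PE[0][2]: acc=87 h=0 v=0

PE[0][2].acc = 87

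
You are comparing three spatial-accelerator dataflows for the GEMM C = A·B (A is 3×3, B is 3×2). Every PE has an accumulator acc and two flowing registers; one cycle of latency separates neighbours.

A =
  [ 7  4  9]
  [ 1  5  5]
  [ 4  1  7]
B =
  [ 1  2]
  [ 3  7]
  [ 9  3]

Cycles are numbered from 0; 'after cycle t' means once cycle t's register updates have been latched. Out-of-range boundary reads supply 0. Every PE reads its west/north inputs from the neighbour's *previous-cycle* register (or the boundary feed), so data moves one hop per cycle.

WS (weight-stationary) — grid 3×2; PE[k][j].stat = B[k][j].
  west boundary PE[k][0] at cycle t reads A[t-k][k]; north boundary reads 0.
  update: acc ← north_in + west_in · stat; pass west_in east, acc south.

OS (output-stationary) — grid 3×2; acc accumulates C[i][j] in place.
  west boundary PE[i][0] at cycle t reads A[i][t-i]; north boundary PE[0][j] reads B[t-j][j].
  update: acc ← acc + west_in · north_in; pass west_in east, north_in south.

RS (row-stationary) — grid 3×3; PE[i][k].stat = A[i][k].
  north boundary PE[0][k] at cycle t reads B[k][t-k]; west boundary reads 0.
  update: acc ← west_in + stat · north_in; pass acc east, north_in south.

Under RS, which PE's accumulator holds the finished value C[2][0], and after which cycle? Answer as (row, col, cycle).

(row, col, cycle) = (2, 2, 4)

RS — PE[2][2] is where C[2][0] collects:
  [0] (2,2) acc=0 (h:0 v:0)
  [1] (2,2) acc=0 (h:0 v:0)
  [2] (2,2) acc=0 (h:0 v:0)
  [3] (2,2) acc=0 (h:0 v:0)
  [4] (2,2) acc=70 (h:70 v:9)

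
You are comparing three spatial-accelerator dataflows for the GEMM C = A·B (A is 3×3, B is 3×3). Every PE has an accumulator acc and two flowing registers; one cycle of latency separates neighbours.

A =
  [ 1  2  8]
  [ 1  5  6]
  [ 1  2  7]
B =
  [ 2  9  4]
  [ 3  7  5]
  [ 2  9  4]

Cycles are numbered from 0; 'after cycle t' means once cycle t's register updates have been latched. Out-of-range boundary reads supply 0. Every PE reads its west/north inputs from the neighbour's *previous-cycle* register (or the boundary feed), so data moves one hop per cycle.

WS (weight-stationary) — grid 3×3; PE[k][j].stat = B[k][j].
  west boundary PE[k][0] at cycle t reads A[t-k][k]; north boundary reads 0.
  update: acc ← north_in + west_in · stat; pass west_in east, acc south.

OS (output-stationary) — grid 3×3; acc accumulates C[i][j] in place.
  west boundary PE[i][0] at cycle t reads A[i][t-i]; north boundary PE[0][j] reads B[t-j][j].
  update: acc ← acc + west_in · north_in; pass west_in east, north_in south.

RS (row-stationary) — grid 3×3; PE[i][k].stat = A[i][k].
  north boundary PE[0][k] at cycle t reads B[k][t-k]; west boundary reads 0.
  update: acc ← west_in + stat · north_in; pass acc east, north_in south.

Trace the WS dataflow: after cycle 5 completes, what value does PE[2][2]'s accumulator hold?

PE[2][2].acc = 53

WS 3×3: PE[2][2] cycle-by-cycle (with neighbour feeds):
  cycle 0: PE[1][2] → acc 0, east 0, south 0
  cycle 0: PE[2][1] → acc 0, east 0, south 0
  cycle 0: PE[2][2] → acc 0, east 0, south 0
  cycle 1: PE[1][2] → acc 0, east 0, south 0
  cycle 1: PE[2][1] → acc 0, east 0, south 0
  cycle 1: PE[2][2] → acc 0, east 0, south 0
  cycle 2: PE[1][2] → acc 0, east 0, south 0
  cycle 2: PE[2][1] → acc 0, east 0, south 0
  cycle 2: PE[2][2] → acc 0, east 0, south 0
  cycle 3: PE[1][2] → acc 14, east 2, south 14
  cycle 3: PE[2][1] → acc 95, east 8, south 95
  cycle 3: PE[2][2] → acc 0, east 0, south 0
  cycle 4: PE[1][2] → acc 29, east 5, south 29
  cycle 4: PE[2][1] → acc 98, east 6, south 98
  cycle 4: PE[2][2] → acc 46, east 8, south 46
  cycle 5: PE[1][2] → acc 14, east 2, south 14
  cycle 5: PE[2][1] → acc 86, east 7, south 86
  cycle 5: PE[2][2] → acc 53, east 6, south 53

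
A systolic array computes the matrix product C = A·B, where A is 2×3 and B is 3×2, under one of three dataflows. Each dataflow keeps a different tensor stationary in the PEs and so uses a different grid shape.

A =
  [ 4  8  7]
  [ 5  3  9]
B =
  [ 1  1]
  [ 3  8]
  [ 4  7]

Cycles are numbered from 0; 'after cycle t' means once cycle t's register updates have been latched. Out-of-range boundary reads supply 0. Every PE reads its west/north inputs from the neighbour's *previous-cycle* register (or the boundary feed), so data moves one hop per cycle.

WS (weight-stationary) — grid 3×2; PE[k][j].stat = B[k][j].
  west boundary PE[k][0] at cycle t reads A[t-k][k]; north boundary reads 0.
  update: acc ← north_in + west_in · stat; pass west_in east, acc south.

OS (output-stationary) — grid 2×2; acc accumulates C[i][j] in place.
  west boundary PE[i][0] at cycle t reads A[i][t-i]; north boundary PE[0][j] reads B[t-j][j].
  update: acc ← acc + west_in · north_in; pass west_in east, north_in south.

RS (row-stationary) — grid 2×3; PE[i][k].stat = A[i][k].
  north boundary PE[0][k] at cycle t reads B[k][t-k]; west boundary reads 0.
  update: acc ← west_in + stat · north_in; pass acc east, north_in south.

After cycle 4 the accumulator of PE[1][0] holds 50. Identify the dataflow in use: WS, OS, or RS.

dataflow = OS

WS [3×2] PE[1][0] across cycles:
  @0  [1,0]  acc 0  |  →0  ↓0
  @1  [1,0]  acc 28  |  →8  ↓28
  @2  [1,0]  acc 14  |  →3  ↓14
  @3  [1,0]  acc 0  |  →0  ↓0
  @4  [1,0]  acc 0  |  →0  ↓0
OS [2×2] PE[1][0] across cycles:
  @0  [1,0]  acc 0  |  →0  ↓0
  @1  [1,0]  acc 5  |  →5  ↓1
  @2  [1,0]  acc 14  |  →3  ↓3
  @3  [1,0]  acc 50  |  →9  ↓4
  @4  [1,0]  acc 50  |  →0  ↓0
RS [2×3] PE[1][0] across cycles:
  @0  [1,0]  acc 0  |  →0  ↓0
  @1  [1,0]  acc 5  |  →5  ↓1
  @2  [1,0]  acc 5  |  →5  ↓1
  @3  [1,0]  acc 0  |  →0  ↓0
  @4  [1,0]  acc 0  |  →0  ↓0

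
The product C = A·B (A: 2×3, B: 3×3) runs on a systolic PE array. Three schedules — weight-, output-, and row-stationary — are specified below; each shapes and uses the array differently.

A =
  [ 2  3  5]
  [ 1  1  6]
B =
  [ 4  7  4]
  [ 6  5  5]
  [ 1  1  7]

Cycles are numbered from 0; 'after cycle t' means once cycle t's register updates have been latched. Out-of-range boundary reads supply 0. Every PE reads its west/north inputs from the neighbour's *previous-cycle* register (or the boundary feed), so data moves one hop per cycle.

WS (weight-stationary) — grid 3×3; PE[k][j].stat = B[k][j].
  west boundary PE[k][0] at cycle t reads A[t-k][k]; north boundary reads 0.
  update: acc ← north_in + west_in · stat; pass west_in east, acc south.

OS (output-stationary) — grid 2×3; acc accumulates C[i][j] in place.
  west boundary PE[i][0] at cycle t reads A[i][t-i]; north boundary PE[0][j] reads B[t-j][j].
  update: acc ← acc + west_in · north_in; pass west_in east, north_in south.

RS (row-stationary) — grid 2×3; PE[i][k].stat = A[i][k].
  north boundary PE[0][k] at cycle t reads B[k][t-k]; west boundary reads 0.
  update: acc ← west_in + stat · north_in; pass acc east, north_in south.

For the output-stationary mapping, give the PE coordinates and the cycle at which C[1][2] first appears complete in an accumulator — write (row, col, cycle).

Under OS, C[1][2] lands at PE[1][2]:
  @0  [1,2]  acc 0  |  →0  ↓0
  @1  [1,2]  acc 0  |  →0  ↓0
  @2  [1,2]  acc 0  |  →0  ↓0
  @3  [1,2]  acc 4  |  →1  ↓4
  @4  [1,2]  acc 9  |  →1  ↓5
  @5  [1,2]  acc 51  |  →6  ↓7

(row, col, cycle) = (1, 2, 5)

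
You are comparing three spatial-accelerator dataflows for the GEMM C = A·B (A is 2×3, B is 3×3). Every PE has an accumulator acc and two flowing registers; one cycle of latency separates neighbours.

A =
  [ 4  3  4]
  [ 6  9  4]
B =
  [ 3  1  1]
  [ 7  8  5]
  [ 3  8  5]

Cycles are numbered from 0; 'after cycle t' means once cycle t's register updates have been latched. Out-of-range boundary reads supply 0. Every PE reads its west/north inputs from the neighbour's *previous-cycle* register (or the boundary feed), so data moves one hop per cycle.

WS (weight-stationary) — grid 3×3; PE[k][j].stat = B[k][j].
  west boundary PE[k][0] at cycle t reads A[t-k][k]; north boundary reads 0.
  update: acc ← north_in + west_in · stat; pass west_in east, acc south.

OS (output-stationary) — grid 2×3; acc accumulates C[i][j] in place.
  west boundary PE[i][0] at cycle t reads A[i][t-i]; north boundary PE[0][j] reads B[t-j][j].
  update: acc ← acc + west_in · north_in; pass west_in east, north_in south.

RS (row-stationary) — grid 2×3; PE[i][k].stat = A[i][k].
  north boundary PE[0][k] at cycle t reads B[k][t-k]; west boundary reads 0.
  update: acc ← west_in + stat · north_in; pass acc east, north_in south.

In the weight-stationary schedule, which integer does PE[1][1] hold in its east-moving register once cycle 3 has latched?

Tracing WS — 3×3 array, target PE[1][1]:
  t=0 PE[0][1]: acc=0 h=0 v=0
  t=0 PE[1][0]: acc=0 h=0 v=0
  t=0 PE[1][1]: acc=0 h=0 v=0
  t=1 PE[0][1]: acc=4 h=4 v=4
  t=1 PE[1][0]: acc=33 h=3 v=33
  t=1 PE[1][1]: acc=0 h=0 v=0
  t=2 PE[0][1]: acc=6 h=6 v=6
  t=2 PE[1][0]: acc=81 h=9 v=81
  t=2 PE[1][1]: acc=28 h=3 v=28
  t=3 PE[0][1]: acc=0 h=0 v=0
  t=3 PE[1][0]: acc=0 h=0 v=0
  t=3 PE[1][1]: acc=78 h=9 v=78

register = 9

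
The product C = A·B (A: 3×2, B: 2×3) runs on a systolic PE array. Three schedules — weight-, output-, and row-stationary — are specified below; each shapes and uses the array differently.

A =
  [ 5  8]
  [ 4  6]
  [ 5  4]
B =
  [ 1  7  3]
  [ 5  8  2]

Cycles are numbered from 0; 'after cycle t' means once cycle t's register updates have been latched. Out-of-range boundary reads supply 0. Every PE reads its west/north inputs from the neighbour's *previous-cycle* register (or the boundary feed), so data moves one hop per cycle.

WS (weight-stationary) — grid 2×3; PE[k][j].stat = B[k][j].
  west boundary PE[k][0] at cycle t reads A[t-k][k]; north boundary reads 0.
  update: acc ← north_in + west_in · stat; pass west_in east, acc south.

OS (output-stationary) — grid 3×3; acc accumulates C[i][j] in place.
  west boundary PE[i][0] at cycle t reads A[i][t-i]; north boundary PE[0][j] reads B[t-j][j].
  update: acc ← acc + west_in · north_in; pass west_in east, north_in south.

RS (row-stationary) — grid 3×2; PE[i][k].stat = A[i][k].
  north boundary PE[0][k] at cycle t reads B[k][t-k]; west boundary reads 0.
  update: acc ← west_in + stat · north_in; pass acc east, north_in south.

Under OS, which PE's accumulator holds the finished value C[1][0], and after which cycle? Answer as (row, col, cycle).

Under OS, C[1][0] lands at PE[1][0]:
  c0 r1c0: 0 / 0 / 0
  c1 r1c0: 4 / 4 / 1
  c2 r1c0: 34 / 6 / 5

(row, col, cycle) = (1, 0, 2)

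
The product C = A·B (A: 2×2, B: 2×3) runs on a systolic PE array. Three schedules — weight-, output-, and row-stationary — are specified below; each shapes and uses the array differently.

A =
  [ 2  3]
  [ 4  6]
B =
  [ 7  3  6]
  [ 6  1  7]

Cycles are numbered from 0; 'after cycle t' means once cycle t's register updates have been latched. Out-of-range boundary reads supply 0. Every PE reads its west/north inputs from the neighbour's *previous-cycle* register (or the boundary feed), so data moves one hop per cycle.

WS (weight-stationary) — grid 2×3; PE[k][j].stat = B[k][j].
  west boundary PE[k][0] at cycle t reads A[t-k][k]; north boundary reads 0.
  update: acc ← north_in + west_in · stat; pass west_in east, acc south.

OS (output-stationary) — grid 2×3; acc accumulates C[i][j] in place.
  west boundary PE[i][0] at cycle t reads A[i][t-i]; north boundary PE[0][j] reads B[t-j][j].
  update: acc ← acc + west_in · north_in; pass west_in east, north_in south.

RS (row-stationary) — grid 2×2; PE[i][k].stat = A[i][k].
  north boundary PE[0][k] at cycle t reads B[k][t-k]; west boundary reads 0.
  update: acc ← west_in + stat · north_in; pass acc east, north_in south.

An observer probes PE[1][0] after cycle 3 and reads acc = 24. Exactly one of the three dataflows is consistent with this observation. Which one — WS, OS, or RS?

dataflow = RS

— WS: 2×3; PE[1][0] trace:
  after 0 — PE[1][0] acc=0, pass-E 0, pass-S 0
  after 1 — PE[1][0] acc=32, pass-E 3, pass-S 32
  after 2 — PE[1][0] acc=64, pass-E 6, pass-S 64
  after 3 — PE[1][0] acc=0, pass-E 0, pass-S 0
— OS: 2×3; PE[1][0] trace:
  after 0 — PE[1][0] acc=0, pass-E 0, pass-S 0
  after 1 — PE[1][0] acc=28, pass-E 4, pass-S 7
  after 2 — PE[1][0] acc=64, pass-E 6, pass-S 6
  after 3 — PE[1][0] acc=64, pass-E 0, pass-S 0
— RS: 2×2; PE[1][0] trace:
  after 0 — PE[1][0] acc=0, pass-E 0, pass-S 0
  after 1 — PE[1][0] acc=28, pass-E 28, pass-S 7
  after 2 — PE[1][0] acc=12, pass-E 12, pass-S 3
  after 3 — PE[1][0] acc=24, pass-E 24, pass-S 6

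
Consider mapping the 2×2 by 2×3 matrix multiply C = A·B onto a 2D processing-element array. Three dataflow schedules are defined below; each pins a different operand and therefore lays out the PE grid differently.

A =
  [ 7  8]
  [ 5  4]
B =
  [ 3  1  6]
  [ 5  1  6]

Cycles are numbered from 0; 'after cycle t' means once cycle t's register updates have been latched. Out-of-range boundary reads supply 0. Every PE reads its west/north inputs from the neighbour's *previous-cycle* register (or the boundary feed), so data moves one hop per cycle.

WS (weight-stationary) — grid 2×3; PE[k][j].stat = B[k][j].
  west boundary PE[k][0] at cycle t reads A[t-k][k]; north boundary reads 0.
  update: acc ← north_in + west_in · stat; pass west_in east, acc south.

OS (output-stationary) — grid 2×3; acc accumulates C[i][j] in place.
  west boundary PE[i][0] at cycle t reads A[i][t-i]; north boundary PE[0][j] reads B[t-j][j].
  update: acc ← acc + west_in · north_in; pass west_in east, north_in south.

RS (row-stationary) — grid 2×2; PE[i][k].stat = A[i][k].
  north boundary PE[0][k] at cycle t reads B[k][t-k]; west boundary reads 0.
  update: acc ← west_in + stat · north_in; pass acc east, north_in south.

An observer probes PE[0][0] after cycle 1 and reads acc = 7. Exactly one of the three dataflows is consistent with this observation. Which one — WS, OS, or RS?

WS (2×3 grid), PE[0][0]:
  cycle 0: PE[0][0] → acc 21, east 7, south 21
  cycle 1: PE[0][0] → acc 15, east 5, south 15
OS (2×3 grid), PE[0][0]:
  cycle 0: PE[0][0] → acc 21, east 7, south 3
  cycle 1: PE[0][0] → acc 61, east 8, south 5
RS (2×2 grid), PE[0][0]:
  cycle 0: PE[0][0] → acc 21, east 21, south 3
  cycle 1: PE[0][0] → acc 7, east 7, south 1

dataflow = RS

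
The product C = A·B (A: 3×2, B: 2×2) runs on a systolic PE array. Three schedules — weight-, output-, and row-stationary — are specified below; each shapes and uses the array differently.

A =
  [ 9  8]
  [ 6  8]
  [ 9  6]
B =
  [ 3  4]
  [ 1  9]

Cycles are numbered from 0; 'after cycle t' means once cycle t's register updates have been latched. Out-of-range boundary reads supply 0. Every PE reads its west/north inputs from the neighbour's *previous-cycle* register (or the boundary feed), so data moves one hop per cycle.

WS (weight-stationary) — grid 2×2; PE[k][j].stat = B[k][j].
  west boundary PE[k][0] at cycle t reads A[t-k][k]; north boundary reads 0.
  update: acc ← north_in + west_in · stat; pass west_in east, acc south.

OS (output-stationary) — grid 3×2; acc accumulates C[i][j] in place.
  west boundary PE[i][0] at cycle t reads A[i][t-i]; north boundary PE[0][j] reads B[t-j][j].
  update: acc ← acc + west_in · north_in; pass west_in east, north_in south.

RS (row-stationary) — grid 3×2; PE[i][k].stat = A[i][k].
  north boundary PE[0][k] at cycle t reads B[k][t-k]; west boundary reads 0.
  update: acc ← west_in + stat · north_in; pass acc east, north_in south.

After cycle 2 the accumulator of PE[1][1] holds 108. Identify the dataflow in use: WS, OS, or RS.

WS (2×2 grid), PE[1][1]:
  cycle 0: PE[1][1] → acc 0, east 0, south 0
  cycle 1: PE[1][1] → acc 0, east 0, south 0
  cycle 2: PE[1][1] → acc 108, east 8, south 108
OS (3×2 grid), PE[1][1]:
  cycle 0: PE[1][1] → acc 0, east 0, south 0
  cycle 1: PE[1][1] → acc 0, east 0, south 0
  cycle 2: PE[1][1] → acc 24, east 6, south 4
RS (3×2 grid), PE[1][1]:
  cycle 0: PE[1][1] → acc 0, east 0, south 0
  cycle 1: PE[1][1] → acc 0, east 0, south 0
  cycle 2: PE[1][1] → acc 26, east 26, south 1

dataflow = WS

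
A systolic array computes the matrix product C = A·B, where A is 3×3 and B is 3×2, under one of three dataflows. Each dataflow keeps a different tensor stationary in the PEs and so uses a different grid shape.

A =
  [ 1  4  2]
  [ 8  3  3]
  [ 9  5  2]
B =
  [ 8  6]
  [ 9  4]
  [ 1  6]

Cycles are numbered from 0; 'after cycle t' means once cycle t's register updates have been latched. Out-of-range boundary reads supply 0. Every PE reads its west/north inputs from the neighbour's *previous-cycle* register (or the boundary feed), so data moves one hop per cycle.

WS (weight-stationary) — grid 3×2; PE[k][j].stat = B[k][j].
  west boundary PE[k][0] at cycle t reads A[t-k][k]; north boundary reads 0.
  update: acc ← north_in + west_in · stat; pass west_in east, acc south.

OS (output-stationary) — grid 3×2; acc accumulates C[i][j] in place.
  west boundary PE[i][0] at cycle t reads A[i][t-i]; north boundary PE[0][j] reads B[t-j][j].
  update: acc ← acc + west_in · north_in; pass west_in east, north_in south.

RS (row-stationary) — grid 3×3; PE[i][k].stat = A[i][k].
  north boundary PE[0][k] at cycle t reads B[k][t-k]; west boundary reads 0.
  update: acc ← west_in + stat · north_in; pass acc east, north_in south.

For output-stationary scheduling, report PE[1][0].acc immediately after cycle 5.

PE[1][0].acc = 94

OS 3×2: PE[1][0] cycle-by-cycle (with neighbour feeds):
  0: (0,0).acc=8  regs=<1,8>
  0: (1,0).acc=0  regs=<0,0>
  1: (0,0).acc=44  regs=<4,9>
  1: (1,0).acc=64  regs=<8,8>
  2: (0,0).acc=46  regs=<2,1>
  2: (1,0).acc=91  regs=<3,9>
  3: (0,0).acc=46  regs=<0,0>
  3: (1,0).acc=94  regs=<3,1>
  4: (0,0).acc=46  regs=<0,0>
  4: (1,0).acc=94  regs=<0,0>
  5: (0,0).acc=46  regs=<0,0>
  5: (1,0).acc=94  regs=<0,0>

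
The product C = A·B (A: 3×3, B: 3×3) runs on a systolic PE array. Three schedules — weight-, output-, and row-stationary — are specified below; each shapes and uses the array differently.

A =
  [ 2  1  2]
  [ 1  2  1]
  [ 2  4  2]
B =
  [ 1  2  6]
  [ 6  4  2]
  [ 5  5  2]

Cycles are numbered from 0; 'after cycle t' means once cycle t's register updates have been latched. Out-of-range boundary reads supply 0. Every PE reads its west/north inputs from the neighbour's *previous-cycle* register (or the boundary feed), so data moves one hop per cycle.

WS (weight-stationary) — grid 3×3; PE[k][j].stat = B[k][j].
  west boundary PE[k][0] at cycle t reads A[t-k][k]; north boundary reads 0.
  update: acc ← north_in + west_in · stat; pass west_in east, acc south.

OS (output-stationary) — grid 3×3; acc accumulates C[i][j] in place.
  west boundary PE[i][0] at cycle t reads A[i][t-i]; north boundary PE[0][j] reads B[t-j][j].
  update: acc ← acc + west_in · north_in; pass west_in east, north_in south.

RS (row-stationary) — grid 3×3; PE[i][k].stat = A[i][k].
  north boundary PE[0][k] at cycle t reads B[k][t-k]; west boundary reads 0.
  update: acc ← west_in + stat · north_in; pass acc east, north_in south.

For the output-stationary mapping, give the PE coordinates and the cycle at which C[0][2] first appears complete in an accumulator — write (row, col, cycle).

(row, col, cycle) = (0, 2, 4)

Under OS, C[0][2] lands at PE[0][2]:
  t=0 PE[0][2]: acc=0 h=0 v=0
  t=1 PE[0][2]: acc=0 h=0 v=0
  t=2 PE[0][2]: acc=12 h=2 v=6
  t=3 PE[0][2]: acc=14 h=1 v=2
  t=4 PE[0][2]: acc=18 h=2 v=2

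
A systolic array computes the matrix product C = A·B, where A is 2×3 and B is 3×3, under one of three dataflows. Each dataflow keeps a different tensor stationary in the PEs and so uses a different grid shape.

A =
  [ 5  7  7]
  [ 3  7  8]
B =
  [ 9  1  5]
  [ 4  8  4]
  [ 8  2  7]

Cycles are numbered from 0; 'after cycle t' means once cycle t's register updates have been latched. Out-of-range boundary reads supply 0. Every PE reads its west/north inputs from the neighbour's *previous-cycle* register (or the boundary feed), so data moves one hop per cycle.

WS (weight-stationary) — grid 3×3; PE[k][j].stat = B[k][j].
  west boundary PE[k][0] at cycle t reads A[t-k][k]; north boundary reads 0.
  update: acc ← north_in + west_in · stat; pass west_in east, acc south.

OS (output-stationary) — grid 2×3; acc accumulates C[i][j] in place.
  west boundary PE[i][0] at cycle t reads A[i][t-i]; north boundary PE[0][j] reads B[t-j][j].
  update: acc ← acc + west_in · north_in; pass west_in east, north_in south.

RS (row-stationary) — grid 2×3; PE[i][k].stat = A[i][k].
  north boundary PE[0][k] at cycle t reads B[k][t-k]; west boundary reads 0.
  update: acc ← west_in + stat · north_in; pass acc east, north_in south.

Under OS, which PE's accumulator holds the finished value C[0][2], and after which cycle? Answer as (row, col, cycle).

OS: C[0][2] accumulates in PE[0][2]:
  step 0 · PE0,2: acc=0; fwd→0 fwd↓0
  step 1 · PE0,2: acc=0; fwd→0 fwd↓0
  step 2 · PE0,2: acc=25; fwd→5 fwd↓5
  step 3 · PE0,2: acc=53; fwd→7 fwd↓4
  step 4 · PE0,2: acc=102; fwd→7 fwd↓7

(row, col, cycle) = (0, 2, 4)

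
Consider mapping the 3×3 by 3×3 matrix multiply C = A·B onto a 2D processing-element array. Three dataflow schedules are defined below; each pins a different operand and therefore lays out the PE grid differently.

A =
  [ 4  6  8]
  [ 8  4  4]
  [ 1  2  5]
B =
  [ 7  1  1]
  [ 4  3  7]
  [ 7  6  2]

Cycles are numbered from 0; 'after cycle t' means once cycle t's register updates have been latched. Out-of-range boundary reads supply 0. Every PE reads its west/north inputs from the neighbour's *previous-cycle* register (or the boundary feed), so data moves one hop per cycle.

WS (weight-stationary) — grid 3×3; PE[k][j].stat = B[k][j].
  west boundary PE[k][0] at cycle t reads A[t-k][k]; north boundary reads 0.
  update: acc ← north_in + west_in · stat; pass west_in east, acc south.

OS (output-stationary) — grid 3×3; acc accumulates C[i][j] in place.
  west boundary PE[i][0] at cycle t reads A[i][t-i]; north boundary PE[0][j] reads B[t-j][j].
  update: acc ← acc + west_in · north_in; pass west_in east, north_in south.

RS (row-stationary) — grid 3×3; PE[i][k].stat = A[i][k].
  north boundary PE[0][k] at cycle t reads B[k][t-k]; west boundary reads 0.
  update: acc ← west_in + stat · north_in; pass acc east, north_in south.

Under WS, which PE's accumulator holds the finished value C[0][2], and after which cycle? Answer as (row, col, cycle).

WS — PE[2][2] is where C[0][2] collects:
  t=0 PE[2][2]: acc=0 h=0 v=0
  t=1 PE[2][2]: acc=0 h=0 v=0
  t=2 PE[2][2]: acc=0 h=0 v=0
  t=3 PE[2][2]: acc=0 h=0 v=0
  t=4 PE[2][2]: acc=62 h=8 v=62

(row, col, cycle) = (2, 2, 4)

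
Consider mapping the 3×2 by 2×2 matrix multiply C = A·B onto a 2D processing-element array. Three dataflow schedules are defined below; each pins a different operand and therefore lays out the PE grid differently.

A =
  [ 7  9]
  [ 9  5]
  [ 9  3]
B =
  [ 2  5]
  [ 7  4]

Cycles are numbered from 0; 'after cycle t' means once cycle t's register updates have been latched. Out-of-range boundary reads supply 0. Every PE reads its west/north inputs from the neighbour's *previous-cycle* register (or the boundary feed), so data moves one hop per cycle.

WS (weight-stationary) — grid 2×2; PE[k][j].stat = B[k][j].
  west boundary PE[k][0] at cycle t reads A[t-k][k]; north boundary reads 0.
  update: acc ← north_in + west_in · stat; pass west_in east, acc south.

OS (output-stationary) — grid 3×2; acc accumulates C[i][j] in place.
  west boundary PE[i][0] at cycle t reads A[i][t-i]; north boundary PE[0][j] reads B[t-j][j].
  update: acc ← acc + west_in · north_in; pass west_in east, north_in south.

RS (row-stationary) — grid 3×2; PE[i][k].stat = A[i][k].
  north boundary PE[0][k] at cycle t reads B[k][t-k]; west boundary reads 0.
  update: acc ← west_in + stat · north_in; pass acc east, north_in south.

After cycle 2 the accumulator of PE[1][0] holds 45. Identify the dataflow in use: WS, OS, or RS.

WS [2×2] PE[1][0] across cycles:
  t=0 PE[1][0]: acc=0 h=0 v=0
  t=1 PE[1][0]: acc=77 h=9 v=77
  t=2 PE[1][0]: acc=53 h=5 v=53
OS [3×2] PE[1][0] across cycles:
  t=0 PE[1][0]: acc=0 h=0 v=0
  t=1 PE[1][0]: acc=18 h=9 v=2
  t=2 PE[1][0]: acc=53 h=5 v=7
RS [3×2] PE[1][0] across cycles:
  t=0 PE[1][0]: acc=0 h=0 v=0
  t=1 PE[1][0]: acc=18 h=18 v=2
  t=2 PE[1][0]: acc=45 h=45 v=5

dataflow = RS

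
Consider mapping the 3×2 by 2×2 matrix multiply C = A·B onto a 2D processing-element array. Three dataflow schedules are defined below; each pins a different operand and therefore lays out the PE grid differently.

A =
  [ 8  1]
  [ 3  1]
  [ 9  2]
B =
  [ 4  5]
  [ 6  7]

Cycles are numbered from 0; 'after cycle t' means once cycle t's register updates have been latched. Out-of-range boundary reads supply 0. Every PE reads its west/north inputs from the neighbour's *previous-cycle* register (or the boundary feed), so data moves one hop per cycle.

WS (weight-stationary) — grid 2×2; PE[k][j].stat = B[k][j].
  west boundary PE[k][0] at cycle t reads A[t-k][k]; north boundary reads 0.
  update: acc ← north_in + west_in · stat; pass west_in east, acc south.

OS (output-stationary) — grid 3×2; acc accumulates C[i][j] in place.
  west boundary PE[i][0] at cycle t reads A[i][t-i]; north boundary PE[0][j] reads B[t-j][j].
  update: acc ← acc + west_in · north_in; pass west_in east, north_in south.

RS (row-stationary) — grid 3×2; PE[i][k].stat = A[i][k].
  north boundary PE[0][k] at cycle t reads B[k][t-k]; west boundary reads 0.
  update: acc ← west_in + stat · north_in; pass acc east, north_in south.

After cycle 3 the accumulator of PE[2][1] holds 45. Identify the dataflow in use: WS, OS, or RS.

— WS: 2×2 array has no PE[2][1].
OS [3×2] PE[2][1] across cycles:
  [0] (2,1) acc=0 (h:0 v:0)
  [1] (2,1) acc=0 (h:0 v:0)
  [2] (2,1) acc=0 (h:0 v:0)
  [3] (2,1) acc=45 (h:9 v:5)
RS [3×2] PE[2][1] across cycles:
  [0] (2,1) acc=0 (h:0 v:0)
  [1] (2,1) acc=0 (h:0 v:0)
  [2] (2,1) acc=0 (h:0 v:0)
  [3] (2,1) acc=48 (h:48 v:6)

dataflow = OS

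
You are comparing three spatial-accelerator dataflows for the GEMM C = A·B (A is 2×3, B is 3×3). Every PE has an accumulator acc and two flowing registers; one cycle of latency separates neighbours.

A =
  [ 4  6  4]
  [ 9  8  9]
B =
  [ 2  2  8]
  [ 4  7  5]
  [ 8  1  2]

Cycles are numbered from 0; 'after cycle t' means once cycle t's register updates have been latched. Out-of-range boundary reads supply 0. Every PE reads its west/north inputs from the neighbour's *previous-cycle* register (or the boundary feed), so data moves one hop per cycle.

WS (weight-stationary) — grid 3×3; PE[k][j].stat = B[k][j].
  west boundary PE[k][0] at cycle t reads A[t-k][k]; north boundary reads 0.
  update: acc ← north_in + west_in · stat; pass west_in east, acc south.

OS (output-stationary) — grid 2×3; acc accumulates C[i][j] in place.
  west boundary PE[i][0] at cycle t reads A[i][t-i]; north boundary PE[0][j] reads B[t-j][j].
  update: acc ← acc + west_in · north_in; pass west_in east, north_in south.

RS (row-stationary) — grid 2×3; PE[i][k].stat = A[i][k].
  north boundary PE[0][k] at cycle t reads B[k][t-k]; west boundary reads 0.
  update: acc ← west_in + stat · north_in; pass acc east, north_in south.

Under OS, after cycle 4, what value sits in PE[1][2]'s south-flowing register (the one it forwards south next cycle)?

register = 5

Tracing OS — 2×3 array, target PE[1][2]:
  c0 r0c2: 0 / 0 / 0
  c0 r1c1: 0 / 0 / 0
  c0 r1c2: 0 / 0 / 0
  c1 r0c2: 0 / 0 / 0
  c1 r1c1: 0 / 0 / 0
  c1 r1c2: 0 / 0 / 0
  c2 r0c2: 32 / 4 / 8
  c2 r1c1: 18 / 9 / 2
  c2 r1c2: 0 / 0 / 0
  c3 r0c2: 62 / 6 / 5
  c3 r1c1: 74 / 8 / 7
  c3 r1c2: 72 / 9 / 8
  c4 r0c2: 70 / 4 / 2
  c4 r1c1: 83 / 9 / 1
  c4 r1c2: 112 / 8 / 5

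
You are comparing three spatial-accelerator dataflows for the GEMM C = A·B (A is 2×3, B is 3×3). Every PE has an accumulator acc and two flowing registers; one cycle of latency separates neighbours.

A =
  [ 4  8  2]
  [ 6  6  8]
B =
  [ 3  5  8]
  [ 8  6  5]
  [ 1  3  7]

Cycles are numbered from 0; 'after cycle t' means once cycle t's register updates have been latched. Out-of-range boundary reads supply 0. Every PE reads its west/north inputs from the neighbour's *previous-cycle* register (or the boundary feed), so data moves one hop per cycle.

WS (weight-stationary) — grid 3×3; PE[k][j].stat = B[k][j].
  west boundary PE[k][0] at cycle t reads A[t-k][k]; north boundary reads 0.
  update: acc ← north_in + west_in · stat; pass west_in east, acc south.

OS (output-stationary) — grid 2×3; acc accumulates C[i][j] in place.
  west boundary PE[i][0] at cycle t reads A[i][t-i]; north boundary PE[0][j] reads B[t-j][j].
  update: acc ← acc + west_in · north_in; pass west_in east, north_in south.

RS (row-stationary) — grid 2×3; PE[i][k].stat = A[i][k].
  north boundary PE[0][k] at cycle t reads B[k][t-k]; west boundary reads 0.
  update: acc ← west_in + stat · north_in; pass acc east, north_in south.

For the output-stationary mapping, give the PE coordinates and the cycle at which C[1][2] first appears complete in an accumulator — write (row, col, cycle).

OS: C[1][2] accumulates in PE[1][2]:
  step 0 · PE1,2: acc=0; fwd→0 fwd↓0
  step 1 · PE1,2: acc=0; fwd→0 fwd↓0
  step 2 · PE1,2: acc=0; fwd→0 fwd↓0
  step 3 · PE1,2: acc=48; fwd→6 fwd↓8
  step 4 · PE1,2: acc=78; fwd→6 fwd↓5
  step 5 · PE1,2: acc=134; fwd→8 fwd↓7

(row, col, cycle) = (1, 2, 5)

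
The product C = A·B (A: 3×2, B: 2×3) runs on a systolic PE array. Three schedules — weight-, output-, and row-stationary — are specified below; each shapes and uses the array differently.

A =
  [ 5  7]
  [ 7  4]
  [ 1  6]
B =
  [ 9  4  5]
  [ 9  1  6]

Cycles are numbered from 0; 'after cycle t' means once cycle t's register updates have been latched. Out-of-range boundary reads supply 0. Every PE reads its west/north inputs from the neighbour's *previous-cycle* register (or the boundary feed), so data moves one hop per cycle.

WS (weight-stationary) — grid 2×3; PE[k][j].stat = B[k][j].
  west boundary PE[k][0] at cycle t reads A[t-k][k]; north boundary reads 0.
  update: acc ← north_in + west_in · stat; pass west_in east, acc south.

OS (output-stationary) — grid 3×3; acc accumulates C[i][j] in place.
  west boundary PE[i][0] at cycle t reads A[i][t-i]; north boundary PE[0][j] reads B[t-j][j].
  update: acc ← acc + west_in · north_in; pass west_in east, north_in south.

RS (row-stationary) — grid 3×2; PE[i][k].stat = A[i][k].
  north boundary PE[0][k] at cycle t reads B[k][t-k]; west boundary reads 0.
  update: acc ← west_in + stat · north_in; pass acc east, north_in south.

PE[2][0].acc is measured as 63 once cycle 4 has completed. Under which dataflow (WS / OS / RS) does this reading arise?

— WS: 2×3 array has no PE[2][0].
OS [3×3] PE[2][0] across cycles:
  step 0 · PE2,0: acc=0; fwd→0 fwd↓0
  step 1 · PE2,0: acc=0; fwd→0 fwd↓0
  step 2 · PE2,0: acc=9; fwd→1 fwd↓9
  step 3 · PE2,0: acc=63; fwd→6 fwd↓9
  step 4 · PE2,0: acc=63; fwd→0 fwd↓0
RS [3×2] PE[2][0] across cycles:
  step 0 · PE2,0: acc=0; fwd→0 fwd↓0
  step 1 · PE2,0: acc=0; fwd→0 fwd↓0
  step 2 · PE2,0: acc=9; fwd→9 fwd↓9
  step 3 · PE2,0: acc=4; fwd→4 fwd↓4
  step 4 · PE2,0: acc=5; fwd→5 fwd↓5

dataflow = OS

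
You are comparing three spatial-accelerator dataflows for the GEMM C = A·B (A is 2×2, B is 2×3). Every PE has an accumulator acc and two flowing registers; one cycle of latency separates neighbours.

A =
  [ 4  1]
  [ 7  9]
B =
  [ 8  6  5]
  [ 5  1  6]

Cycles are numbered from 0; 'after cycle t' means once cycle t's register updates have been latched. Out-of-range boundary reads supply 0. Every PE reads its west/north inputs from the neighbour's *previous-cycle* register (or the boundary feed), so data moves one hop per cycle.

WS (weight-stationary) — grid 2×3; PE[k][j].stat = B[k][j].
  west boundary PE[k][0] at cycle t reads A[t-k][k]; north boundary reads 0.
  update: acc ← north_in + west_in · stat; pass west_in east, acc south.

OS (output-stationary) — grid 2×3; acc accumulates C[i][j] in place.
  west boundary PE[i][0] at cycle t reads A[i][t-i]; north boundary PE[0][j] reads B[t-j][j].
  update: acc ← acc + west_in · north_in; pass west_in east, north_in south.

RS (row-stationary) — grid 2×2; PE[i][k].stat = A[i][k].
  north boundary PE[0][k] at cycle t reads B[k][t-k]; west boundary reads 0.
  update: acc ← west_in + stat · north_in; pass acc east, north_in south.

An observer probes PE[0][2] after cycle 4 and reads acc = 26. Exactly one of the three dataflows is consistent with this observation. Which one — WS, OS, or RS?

Under WS (2×3), PE[0][2]:
  c0 r0c2: 0 / 0 / 0
  c1 r0c2: 0 / 0 / 0
  c2 r0c2: 20 / 4 / 20
  c3 r0c2: 35 / 7 / 35
  c4 r0c2: 0 / 0 / 0
Under OS (2×3), PE[0][2]:
  c0 r0c2: 0 / 0 / 0
  c1 r0c2: 0 / 0 / 0
  c2 r0c2: 20 / 4 / 5
  c3 r0c2: 26 / 1 / 6
  c4 r0c2: 26 / 0 / 0
— RS: 2×2 array has no PE[0][2].

dataflow = OS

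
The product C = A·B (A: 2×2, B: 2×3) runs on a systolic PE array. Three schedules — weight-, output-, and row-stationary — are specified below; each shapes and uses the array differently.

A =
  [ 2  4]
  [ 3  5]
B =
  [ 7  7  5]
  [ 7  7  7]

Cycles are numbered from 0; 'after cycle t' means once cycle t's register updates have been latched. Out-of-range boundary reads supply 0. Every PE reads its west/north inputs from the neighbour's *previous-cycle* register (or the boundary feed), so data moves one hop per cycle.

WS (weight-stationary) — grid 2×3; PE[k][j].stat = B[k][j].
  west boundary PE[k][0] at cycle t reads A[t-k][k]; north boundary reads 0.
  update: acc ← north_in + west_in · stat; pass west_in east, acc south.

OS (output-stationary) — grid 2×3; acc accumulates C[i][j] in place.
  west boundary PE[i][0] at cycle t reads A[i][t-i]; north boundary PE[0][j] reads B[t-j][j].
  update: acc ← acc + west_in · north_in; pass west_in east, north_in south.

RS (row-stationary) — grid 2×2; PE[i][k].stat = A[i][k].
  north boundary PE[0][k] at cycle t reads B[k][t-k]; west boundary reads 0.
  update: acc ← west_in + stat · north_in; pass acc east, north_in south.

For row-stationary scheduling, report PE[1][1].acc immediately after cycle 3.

PE[1][1].acc = 56

RS 2×2: PE[1][1] cycle-by-cycle (with neighbour feeds):
  0: (0,1).acc=0  regs=<0,0>
  0: (1,0).acc=0  regs=<0,0>
  0: (1,1).acc=0  regs=<0,0>
  1: (0,1).acc=42  regs=<42,7>
  1: (1,0).acc=21  regs=<21,7>
  1: (1,1).acc=0  regs=<0,0>
  2: (0,1).acc=42  regs=<42,7>
  2: (1,0).acc=21  regs=<21,7>
  2: (1,1).acc=56  regs=<56,7>
  3: (0,1).acc=38  regs=<38,7>
  3: (1,0).acc=15  regs=<15,5>
  3: (1,1).acc=56  regs=<56,7>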